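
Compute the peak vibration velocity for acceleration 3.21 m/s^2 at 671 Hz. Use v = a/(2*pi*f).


omega = 2*pi*f = 2*pi*671 = 4216.02 rad/s
v = a / omega = 3.21 / 4216.02 = 0.00076138 m/s


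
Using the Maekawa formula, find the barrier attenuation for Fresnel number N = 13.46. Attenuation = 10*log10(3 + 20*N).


3 + 20*N = 3 + 20*13.46 = 272.2
Att = 10*log10(272.2) = 24.349 dB


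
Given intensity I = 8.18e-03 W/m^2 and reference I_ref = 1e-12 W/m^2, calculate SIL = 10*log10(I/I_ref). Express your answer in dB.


I / I_ref = 8.18e-03 / 1e-12 = 8.18e+09
SIL = 10 * log10(8.18e+09) = 99.128 dB


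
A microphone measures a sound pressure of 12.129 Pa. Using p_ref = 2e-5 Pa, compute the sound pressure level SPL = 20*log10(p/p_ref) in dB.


p / p_ref = 12.129 / 2e-5 = 606450
SPL = 20 * log10(606450) = 115.66 dB


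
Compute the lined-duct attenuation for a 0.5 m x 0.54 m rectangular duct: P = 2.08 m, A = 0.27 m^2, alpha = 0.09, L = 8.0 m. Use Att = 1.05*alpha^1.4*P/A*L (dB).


alpha^1.4 = 0.09^1.4 = 0.034351
Attenuation rate = 1.05 * alpha^1.4 * P / A
= 1.05 * 0.034351 * 2.08 / 0.27 = 0.277861 dB/m
Total Att = 0.277861 * 8.0 = 2.2229 dB


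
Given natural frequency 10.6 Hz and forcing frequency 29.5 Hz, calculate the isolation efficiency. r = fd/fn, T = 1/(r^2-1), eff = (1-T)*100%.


r = 29.5 / 10.6 = 2.78302
r^2 - 1 = 2.78302^2 - 1 = 6.7452
T = 1/6.7452 = 0.148254
Efficiency = (1 - 0.148254)*100 = 85.175 %


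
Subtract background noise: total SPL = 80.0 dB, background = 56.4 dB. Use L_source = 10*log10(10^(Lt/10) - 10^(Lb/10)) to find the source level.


10^(80.0/10) = 1e+08
10^(56.4/10) = 436516
Difference = 1e+08 - 436516 = 9.95635e+07
L_source = 10*log10(9.95635e+07) = 79.981 dB


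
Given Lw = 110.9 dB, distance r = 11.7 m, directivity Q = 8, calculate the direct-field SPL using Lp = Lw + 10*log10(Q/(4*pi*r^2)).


4*pi*r^2 = 4*pi*11.7^2 = 1720.21 m^2
Q / (4*pi*r^2) = 8 / 1720.21 = 0.00465059
Lp = 110.9 + 10*log10(0.00465059) = 87.575 dB


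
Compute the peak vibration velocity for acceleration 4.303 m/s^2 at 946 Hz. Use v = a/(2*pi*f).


omega = 2*pi*f = 2*pi*946 = 5943.89 rad/s
v = a / omega = 4.303 / 5943.89 = 0.00072394 m/s


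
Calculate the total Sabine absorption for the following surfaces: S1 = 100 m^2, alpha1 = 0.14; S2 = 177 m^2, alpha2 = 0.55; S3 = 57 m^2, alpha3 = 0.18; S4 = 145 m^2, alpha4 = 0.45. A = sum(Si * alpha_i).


100 * 0.14 = 14
177 * 0.55 = 97.35
57 * 0.18 = 10.26
145 * 0.45 = 65.25
A_total = 14 + 97.35 + 10.26 + 65.25 = 186.86 m^2


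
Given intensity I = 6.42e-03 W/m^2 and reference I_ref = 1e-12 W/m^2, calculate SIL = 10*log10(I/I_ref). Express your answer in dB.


I / I_ref = 6.42e-03 / 1e-12 = 6.42e+09
SIL = 10 * log10(6.42e+09) = 98.075 dB


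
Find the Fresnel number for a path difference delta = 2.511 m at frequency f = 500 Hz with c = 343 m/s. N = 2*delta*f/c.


N = 2*delta*f/c = 2*delta/lambda, where lambda = c/f
lambda = 343 / 500 = 0.686 m
N = 2 * 2.511 / 0.686 = 7.3207


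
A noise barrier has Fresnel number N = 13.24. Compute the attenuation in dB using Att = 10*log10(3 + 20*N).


3 + 20*N = 3 + 20*13.24 = 267.8
Att = 10*log10(267.8) = 24.278 dB


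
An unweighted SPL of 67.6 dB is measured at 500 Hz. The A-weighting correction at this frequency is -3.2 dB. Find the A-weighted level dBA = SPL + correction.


A-weighting table: 500 Hz -> -3.2 dB correction
SPL_A = SPL + correction = 67.6 + (-3.2) = 64.4 dBA


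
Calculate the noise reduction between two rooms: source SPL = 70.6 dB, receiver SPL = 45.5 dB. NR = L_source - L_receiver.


NR = L_source - L_receiver (difference between source and receiving room levels)
NR = 70.6 - 45.5 = 25.1 dB


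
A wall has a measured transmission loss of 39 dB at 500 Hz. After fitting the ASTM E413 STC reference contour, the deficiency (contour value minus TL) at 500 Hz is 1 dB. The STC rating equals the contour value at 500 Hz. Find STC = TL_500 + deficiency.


By ASTM E413, STC = value of the fitted reference contour at 500 Hz.
Contour value at 500 Hz = TL_500 + deficiency = 39 + 1 = 40
STC = 40


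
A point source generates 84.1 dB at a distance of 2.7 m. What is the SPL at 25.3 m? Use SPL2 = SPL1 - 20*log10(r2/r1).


r2/r1 = 25.3/2.7 = 9.37037
Correction = 20*log10(9.37037) = 19.4351 dB
SPL2 = 84.1 - 19.4351 = 64.665 dB


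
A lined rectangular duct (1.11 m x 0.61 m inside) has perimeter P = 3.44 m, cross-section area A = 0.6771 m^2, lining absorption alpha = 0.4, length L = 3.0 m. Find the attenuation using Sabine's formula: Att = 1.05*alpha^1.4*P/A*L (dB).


alpha^1.4 = 0.4^1.4 = 0.277258
Attenuation rate = 1.05 * alpha^1.4 * P / A
= 1.05 * 0.277258 * 3.44 / 0.6771 = 1.47904 dB/m
Total Att = 1.47904 * 3.0 = 4.4371 dB


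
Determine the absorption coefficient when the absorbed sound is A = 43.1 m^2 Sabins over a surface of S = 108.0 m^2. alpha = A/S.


Absorption coefficient = absorbed power / incident power
alpha = A / S = 43.1 / 108.0 = 0.39907


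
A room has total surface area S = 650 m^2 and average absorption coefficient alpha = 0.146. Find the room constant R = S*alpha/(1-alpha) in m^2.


R = 650 * 0.146 / (1 - 0.146) = 111.12 m^2


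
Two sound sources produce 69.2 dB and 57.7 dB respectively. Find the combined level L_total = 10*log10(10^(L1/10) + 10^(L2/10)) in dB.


10^(69.2/10) = 8.31764e+06
10^(57.7/10) = 588844
Sum = 8.31764e+06 + 588844 = 8.90648e+06
L_total = 10*log10(8.90648e+06) = 69.497 dB


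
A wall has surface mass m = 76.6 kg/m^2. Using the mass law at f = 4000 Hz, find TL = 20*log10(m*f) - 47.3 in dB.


m * f = 76.6 * 4000 = 306400
20*log10(306400) = 109.726 dB
TL = 109.726 - 47.3 = 62.426 dB


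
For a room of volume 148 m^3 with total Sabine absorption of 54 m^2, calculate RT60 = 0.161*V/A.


RT60 = 0.161 * 148 / 54 = 0.44126 s


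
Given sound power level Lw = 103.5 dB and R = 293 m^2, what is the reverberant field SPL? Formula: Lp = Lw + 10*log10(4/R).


4/R = 4/293 = 0.0136519
Lp = 103.5 + 10*log10(0.0136519) = 84.852 dB


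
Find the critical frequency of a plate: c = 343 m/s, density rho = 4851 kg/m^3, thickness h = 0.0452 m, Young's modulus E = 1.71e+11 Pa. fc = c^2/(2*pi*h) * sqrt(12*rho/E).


12*rho/E = 12*4851/1.71e+11 = 3.40421e-07
sqrt(12*rho/E) = sqrt(3.40421e-07) = 0.000583456
c^2/(2*pi*h) = 343^2/(2*pi*0.0452) = 414257
fc = 414257 * 0.000583456 = 241.7 Hz


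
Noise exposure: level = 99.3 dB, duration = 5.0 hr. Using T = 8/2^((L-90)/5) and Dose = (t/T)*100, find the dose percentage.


T_allowed = 8 / 2^((99.3 - 90)/5) = 2.20381 hr
Dose = 5.0 / 2.20381 * 100 = 226.88 %


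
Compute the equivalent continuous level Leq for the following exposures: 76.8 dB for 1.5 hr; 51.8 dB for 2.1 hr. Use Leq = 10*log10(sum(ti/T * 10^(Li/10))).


T_total = 1.5 + 2.1 = 3.6 hr
(1.5/3.6) * 10^(76.8/10) = 1.99429e+07
(2.1/3.6) * 10^(51.8/10) = 88291.1
Sum = 1.99429e+07 + 88291.1 = 2.00312e+07
Leq = 10*log10(2.00312e+07) = 73.017 dB


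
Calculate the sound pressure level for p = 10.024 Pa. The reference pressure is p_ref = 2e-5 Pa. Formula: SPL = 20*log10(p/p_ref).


p / p_ref = 10.024 / 2e-5 = 501200
SPL = 20 * log10(501200) = 114 dB


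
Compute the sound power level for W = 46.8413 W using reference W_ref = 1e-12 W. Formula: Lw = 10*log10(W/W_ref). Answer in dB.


W / W_ref = 46.8413 / 1e-12 = 4.68413e+13
Lw = 10 * log10(4.68413e+13) = 136.71 dB


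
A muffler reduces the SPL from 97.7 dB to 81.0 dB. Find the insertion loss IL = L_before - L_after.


Insertion loss = SPL without muffler - SPL with muffler
IL = 97.7 - 81.0 = 16.7 dB


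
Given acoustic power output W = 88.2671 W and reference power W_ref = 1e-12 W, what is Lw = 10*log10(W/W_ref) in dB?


W / W_ref = 88.2671 / 1e-12 = 8.82671e+13
Lw = 10 * log10(8.82671e+13) = 139.46 dB


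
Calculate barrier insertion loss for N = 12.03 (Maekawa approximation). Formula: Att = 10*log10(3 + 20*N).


3 + 20*N = 3 + 20*12.03 = 243.6
Att = 10*log10(243.6) = 23.867 dB


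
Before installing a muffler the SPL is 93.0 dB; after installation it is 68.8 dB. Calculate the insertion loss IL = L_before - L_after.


Insertion loss = SPL without muffler - SPL with muffler
IL = 93.0 - 68.8 = 24.2 dB


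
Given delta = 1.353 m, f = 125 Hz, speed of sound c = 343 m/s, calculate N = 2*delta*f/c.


N = 2*delta*f/c = 2*delta/lambda, where lambda = c/f
lambda = 343 / 125 = 2.744 m
N = 2 * 1.353 / 2.744 = 0.98615


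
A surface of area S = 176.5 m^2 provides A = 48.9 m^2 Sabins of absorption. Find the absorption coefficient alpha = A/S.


Absorption coefficient = absorbed power / incident power
alpha = A / S = 48.9 / 176.5 = 0.27705


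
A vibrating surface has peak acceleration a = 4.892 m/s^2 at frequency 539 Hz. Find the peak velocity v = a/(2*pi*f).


omega = 2*pi*f = 2*pi*539 = 3386.64 rad/s
v = a / omega = 4.892 / 3386.64 = 0.0014445 m/s


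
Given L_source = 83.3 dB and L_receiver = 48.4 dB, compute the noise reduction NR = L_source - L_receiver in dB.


NR = L_source - L_receiver (difference between source and receiving room levels)
NR = 83.3 - 48.4 = 34.9 dB


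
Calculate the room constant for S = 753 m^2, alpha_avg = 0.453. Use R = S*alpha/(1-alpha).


R = 753 * 0.453 / (1 - 0.453) = 623.6 m^2


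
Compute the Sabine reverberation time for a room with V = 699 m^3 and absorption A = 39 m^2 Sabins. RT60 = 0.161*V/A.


RT60 = 0.161 * 699 / 39 = 2.8856 s


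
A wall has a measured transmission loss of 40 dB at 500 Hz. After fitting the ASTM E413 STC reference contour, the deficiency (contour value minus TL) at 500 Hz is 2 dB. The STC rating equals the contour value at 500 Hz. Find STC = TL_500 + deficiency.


By ASTM E413, STC = value of the fitted reference contour at 500 Hz.
Contour value at 500 Hz = TL_500 + deficiency = 40 + 2 = 42
STC = 42


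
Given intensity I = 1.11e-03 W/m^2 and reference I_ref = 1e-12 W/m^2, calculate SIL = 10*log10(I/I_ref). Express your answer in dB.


I / I_ref = 1.11e-03 / 1e-12 = 1.11e+09
SIL = 10 * log10(1.11e+09) = 90.453 dB


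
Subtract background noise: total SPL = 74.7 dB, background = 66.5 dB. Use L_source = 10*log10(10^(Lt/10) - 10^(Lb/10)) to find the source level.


10^(74.7/10) = 2.95121e+07
10^(66.5/10) = 4.46684e+06
Difference = 2.95121e+07 - 4.46684e+06 = 2.50453e+07
L_source = 10*log10(2.50453e+07) = 73.987 dB


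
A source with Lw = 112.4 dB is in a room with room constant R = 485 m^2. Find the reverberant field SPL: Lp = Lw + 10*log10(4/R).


4/R = 4/485 = 0.00824742
Lp = 112.4 + 10*log10(0.00824742) = 91.563 dB


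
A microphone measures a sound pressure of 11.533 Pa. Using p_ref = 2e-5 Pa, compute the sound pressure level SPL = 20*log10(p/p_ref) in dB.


p / p_ref = 11.533 / 2e-5 = 576650
SPL = 20 * log10(576650) = 115.22 dB


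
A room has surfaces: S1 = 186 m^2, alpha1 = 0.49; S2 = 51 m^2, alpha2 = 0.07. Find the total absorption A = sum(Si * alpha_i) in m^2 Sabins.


186 * 0.49 = 91.14
51 * 0.07 = 3.57
A_total = 91.14 + 3.57 = 94.71 m^2


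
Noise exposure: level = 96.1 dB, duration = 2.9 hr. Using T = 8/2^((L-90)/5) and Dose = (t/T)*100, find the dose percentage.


T_allowed = 8 / 2^((96.1 - 90)/5) = 3.43426 hr
Dose = 2.9 / 3.43426 * 100 = 84.443 %


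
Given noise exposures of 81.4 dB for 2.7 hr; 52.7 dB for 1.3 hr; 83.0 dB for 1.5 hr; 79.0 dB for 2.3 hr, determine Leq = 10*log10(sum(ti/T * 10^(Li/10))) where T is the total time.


T_total = 2.7 + 1.3 + 1.5 + 2.3 = 7.8 hr
(2.7/7.8) * 10^(81.4/10) = 4.77825e+07
(1.3/7.8) * 10^(52.7/10) = 31034.8
(1.5/7.8) * 10^(83.0/10) = 3.83704e+07
(2.3/7.8) * 10^(79.0/10) = 2.34225e+07
Sum = 4.77825e+07 + 31034.8 + 3.83704e+07 + 2.34225e+07 = 1.09606e+08
Leq = 10*log10(1.09606e+08) = 80.398 dB


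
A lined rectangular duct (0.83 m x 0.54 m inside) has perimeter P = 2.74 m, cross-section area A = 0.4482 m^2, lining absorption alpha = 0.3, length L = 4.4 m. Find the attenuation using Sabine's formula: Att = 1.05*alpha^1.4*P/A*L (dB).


alpha^1.4 = 0.3^1.4 = 0.18534
Attenuation rate = 1.05 * alpha^1.4 * P / A
= 1.05 * 0.18534 * 2.74 / 0.4482 = 1.1897 dB/m
Total Att = 1.1897 * 4.4 = 5.2347 dB


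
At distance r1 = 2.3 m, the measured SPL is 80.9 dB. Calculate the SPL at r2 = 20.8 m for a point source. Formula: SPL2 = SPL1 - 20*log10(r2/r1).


r2/r1 = 20.8/2.3 = 9.04348
Correction = 20*log10(9.04348) = 19.1267 dB
SPL2 = 80.9 - 19.1267 = 61.773 dB


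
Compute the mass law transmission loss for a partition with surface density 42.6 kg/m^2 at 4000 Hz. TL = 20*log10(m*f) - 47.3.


m * f = 42.6 * 4000 = 170400
20*log10(170400) = 104.629 dB
TL = 104.629 - 47.3 = 57.329 dB


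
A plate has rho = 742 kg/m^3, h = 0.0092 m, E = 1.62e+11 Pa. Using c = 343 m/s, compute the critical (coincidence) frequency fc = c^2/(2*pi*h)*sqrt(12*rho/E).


12*rho/E = 12*742/1.62e+11 = 5.4963e-08
sqrt(12*rho/E) = sqrt(5.4963e-08) = 0.000234442
c^2/(2*pi*h) = 343^2/(2*pi*0.0092) = 2.03526e+06
fc = 2.03526e+06 * 0.000234442 = 477.15 Hz


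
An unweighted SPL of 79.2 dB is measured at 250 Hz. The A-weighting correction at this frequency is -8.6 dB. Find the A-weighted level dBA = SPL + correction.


A-weighting table: 250 Hz -> -8.6 dB correction
SPL_A = SPL + correction = 79.2 + (-8.6) = 70.6 dBA


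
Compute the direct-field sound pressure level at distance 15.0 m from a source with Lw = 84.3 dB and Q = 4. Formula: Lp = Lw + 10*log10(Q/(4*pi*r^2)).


4*pi*r^2 = 4*pi*15.0^2 = 2827.43 m^2
Q / (4*pi*r^2) = 4 / 2827.43 = 0.00141471
Lp = 84.3 + 10*log10(0.00141471) = 55.807 dB


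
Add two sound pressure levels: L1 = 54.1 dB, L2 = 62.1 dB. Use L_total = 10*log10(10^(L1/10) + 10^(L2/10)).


10^(54.1/10) = 257040
10^(62.1/10) = 1.62181e+06
Sum = 257040 + 1.62181e+06 = 1.87885e+06
L_total = 10*log10(1.87885e+06) = 62.739 dB


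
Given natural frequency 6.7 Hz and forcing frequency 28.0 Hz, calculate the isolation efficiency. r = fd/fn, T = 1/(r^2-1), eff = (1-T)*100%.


r = 28.0 / 6.7 = 4.1791
r^2 - 1 = 4.1791^2 - 1 = 16.4649
T = 1/16.4649 = 0.0607353
Efficiency = (1 - 0.0607353)*100 = 93.926 %


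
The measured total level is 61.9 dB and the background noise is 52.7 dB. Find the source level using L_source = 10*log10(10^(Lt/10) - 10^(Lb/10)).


10^(61.9/10) = 1.54882e+06
10^(52.7/10) = 186209
Difference = 1.54882e+06 - 186209 = 1.36261e+06
L_source = 10*log10(1.36261e+06) = 61.344 dB


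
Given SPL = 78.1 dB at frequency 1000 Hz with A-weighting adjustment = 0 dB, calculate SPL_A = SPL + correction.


A-weighting table: 1000 Hz -> 0 dB correction
SPL_A = SPL + correction = 78.1 + (0) = 78.1 dBA


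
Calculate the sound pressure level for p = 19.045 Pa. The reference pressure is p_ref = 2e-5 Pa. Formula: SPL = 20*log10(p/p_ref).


p / p_ref = 19.045 / 2e-5 = 952250
SPL = 20 * log10(952250) = 119.58 dB


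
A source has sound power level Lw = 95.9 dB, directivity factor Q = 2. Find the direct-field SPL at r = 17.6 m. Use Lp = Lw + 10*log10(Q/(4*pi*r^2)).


4*pi*r^2 = 4*pi*17.6^2 = 3892.56 m^2
Q / (4*pi*r^2) = 2 / 3892.56 = 0.000513801
Lp = 95.9 + 10*log10(0.000513801) = 63.008 dB


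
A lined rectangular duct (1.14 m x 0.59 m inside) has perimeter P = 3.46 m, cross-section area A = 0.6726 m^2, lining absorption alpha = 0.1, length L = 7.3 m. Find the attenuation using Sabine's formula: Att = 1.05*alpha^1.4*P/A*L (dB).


alpha^1.4 = 0.1^1.4 = 0.0398107
Attenuation rate = 1.05 * alpha^1.4 * P / A
= 1.05 * 0.0398107 * 3.46 / 0.6726 = 0.215035 dB/m
Total Att = 0.215035 * 7.3 = 1.5698 dB


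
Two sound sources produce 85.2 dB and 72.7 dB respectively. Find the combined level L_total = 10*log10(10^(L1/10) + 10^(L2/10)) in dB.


10^(85.2/10) = 3.31131e+08
10^(72.7/10) = 1.86209e+07
Sum = 3.31131e+08 + 1.86209e+07 = 3.49752e+08
L_total = 10*log10(3.49752e+08) = 85.438 dB


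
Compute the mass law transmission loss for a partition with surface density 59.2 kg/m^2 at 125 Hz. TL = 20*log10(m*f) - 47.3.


m * f = 59.2 * 125 = 7400
20*log10(7400) = 77.3846 dB
TL = 77.3846 - 47.3 = 30.085 dB


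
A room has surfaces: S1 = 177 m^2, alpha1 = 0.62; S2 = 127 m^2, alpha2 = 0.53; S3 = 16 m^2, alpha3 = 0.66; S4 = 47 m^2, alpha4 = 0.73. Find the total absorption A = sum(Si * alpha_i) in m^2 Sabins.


177 * 0.62 = 109.74
127 * 0.53 = 67.31
16 * 0.66 = 10.56
47 * 0.73 = 34.31
A_total = 109.74 + 67.31 + 10.56 + 34.31 = 221.92 m^2


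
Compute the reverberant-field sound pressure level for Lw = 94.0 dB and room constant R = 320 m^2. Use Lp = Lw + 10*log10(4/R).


4/R = 4/320 = 0.0125
Lp = 94.0 + 10*log10(0.0125) = 74.969 dB


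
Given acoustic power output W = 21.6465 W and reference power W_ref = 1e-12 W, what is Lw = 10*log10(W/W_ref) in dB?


W / W_ref = 21.6465 / 1e-12 = 2.16465e+13
Lw = 10 * log10(2.16465e+13) = 133.35 dB


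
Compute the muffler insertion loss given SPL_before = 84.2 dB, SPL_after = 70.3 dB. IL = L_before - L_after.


Insertion loss = SPL without muffler - SPL with muffler
IL = 84.2 - 70.3 = 13.9 dB


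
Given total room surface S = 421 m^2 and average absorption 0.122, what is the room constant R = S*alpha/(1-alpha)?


R = 421 * 0.122 / (1 - 0.122) = 58.499 m^2


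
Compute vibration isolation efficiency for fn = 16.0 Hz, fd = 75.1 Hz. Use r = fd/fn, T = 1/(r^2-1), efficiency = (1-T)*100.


r = 75.1 / 16.0 = 4.69375
r^2 - 1 = 4.69375^2 - 1 = 21.0313
T = 1/21.0313 = 0.0475482
Efficiency = (1 - 0.0475482)*100 = 95.245 %


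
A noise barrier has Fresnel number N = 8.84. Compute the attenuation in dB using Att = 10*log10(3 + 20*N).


3 + 20*N = 3 + 20*8.84 = 179.8
Att = 10*log10(179.8) = 22.548 dB


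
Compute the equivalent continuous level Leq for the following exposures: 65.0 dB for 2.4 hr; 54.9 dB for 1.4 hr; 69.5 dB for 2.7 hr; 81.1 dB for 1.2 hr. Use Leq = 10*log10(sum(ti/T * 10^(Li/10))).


T_total = 2.4 + 1.4 + 2.7 + 1.2 = 7.7 hr
(2.4/7.7) * 10^(65.0/10) = 985645
(1.4/7.7) * 10^(54.9/10) = 56187.2
(2.7/7.7) * 10^(69.5/10) = 3.12517e+06
(1.2/7.7) * 10^(81.1/10) = 2.00766e+07
Sum = 985645 + 56187.2 + 3.12517e+06 + 2.00766e+07 = 2.42436e+07
Leq = 10*log10(2.42436e+07) = 73.846 dB


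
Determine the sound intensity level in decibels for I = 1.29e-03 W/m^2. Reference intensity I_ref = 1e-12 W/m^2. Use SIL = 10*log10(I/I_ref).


I / I_ref = 1.29e-03 / 1e-12 = 1.29e+09
SIL = 10 * log10(1.29e+09) = 91.106 dB


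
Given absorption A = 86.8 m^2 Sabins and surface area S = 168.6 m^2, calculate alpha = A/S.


Absorption coefficient = absorbed power / incident power
alpha = A / S = 86.8 / 168.6 = 0.51483


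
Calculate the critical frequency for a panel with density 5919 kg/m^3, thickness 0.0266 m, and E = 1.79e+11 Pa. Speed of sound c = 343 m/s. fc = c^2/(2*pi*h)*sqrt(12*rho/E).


12*rho/E = 12*5919/1.79e+11 = 3.96804e-07
sqrt(12*rho/E) = sqrt(3.96804e-07) = 0.000629924
c^2/(2*pi*h) = 343^2/(2*pi*0.0266) = 703926
fc = 703926 * 0.000629924 = 443.42 Hz


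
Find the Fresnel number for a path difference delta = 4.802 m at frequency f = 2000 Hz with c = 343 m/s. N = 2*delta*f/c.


N = 2*delta*f/c = 2*delta/lambda, where lambda = c/f
lambda = 343 / 2000 = 0.1715 m
N = 2 * 4.802 / 0.1715 = 56


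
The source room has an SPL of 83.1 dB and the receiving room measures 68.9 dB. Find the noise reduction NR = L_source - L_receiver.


NR = L_source - L_receiver (difference between source and receiving room levels)
NR = 83.1 - 68.9 = 14.2 dB


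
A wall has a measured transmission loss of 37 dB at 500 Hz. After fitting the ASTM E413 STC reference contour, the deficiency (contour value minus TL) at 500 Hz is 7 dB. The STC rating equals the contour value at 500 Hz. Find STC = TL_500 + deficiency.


By ASTM E413, STC = value of the fitted reference contour at 500 Hz.
Contour value at 500 Hz = TL_500 + deficiency = 37 + 7 = 44
STC = 44


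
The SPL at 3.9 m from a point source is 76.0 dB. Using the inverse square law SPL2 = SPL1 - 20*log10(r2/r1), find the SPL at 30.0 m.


r2/r1 = 30.0/3.9 = 7.69231
Correction = 20*log10(7.69231) = 17.7211 dB
SPL2 = 76.0 - 17.7211 = 58.279 dB


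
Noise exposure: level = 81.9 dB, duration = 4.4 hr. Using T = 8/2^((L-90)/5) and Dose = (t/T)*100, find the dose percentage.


T_allowed = 8 / 2^((81.9 - 90)/5) = 24.59 hr
Dose = 4.4 / 24.59 * 100 = 17.893 %


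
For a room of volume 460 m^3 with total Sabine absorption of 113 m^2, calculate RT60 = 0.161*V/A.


RT60 = 0.161 * 460 / 113 = 0.6554 s


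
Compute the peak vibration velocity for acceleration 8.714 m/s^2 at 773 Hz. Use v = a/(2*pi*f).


omega = 2*pi*f = 2*pi*773 = 4856.9 rad/s
v = a / omega = 8.714 / 4856.9 = 0.0017941 m/s


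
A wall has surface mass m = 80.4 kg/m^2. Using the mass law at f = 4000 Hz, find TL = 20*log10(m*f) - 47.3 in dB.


m * f = 80.4 * 4000 = 321600
20*log10(321600) = 110.146 dB
TL = 110.146 - 47.3 = 62.846 dB


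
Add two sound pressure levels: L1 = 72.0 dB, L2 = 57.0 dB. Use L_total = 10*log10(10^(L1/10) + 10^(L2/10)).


10^(72.0/10) = 1.58489e+07
10^(57.0/10) = 501187
Sum = 1.58489e+07 + 501187 = 1.63501e+07
L_total = 10*log10(1.63501e+07) = 72.135 dB


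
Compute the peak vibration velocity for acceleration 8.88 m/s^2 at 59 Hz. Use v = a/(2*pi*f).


omega = 2*pi*f = 2*pi*59 = 370.708 rad/s
v = a / omega = 8.88 / 370.708 = 0.023954 m/s


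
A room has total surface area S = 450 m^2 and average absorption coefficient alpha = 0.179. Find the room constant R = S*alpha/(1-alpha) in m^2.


R = 450 * 0.179 / (1 - 0.179) = 98.112 m^2


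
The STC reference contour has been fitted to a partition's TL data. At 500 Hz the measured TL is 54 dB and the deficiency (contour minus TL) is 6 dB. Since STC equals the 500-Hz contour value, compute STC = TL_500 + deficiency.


By ASTM E413, STC = value of the fitted reference contour at 500 Hz.
Contour value at 500 Hz = TL_500 + deficiency = 54 + 6 = 60
STC = 60


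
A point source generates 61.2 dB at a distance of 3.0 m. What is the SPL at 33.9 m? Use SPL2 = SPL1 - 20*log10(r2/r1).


r2/r1 = 33.9/3.0 = 11.3
Correction = 20*log10(11.3) = 21.0616 dB
SPL2 = 61.2 - 21.0616 = 40.138 dB


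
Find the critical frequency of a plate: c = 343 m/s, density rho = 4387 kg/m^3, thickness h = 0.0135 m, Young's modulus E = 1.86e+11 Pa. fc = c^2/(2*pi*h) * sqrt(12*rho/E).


12*rho/E = 12*4387/1.86e+11 = 2.83032e-07
sqrt(12*rho/E) = sqrt(2.83032e-07) = 0.000532008
c^2/(2*pi*h) = 343^2/(2*pi*0.0135) = 1.38699e+06
fc = 1.38699e+06 * 0.000532008 = 737.89 Hz


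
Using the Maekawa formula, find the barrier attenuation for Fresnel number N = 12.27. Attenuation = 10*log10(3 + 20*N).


3 + 20*N = 3 + 20*12.27 = 248.4
Att = 10*log10(248.4) = 23.952 dB


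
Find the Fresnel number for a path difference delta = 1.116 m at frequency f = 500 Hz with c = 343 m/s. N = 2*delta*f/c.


N = 2*delta*f/c = 2*delta/lambda, where lambda = c/f
lambda = 343 / 500 = 0.686 m
N = 2 * 1.116 / 0.686 = 3.2536


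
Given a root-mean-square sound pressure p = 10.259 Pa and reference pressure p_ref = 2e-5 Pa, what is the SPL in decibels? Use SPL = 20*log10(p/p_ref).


p / p_ref = 10.259 / 2e-5 = 512950
SPL = 20 * log10(512950) = 114.2 dB


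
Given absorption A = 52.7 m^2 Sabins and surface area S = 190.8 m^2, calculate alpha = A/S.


Absorption coefficient = absorbed power / incident power
alpha = A / S = 52.7 / 190.8 = 0.27621


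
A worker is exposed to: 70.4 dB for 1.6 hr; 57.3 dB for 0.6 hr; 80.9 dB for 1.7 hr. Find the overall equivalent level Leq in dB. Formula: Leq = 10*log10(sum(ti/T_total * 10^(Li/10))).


T_total = 1.6 + 0.6 + 1.7 = 3.9 hr
(1.6/3.9) * 10^(70.4/10) = 4.49837e+06
(0.6/3.9) * 10^(57.3/10) = 82620.3
(1.7/3.9) * 10^(80.9/10) = 5.36271e+07
Sum = 4.49837e+06 + 82620.3 + 5.36271e+07 = 5.82081e+07
Leq = 10*log10(5.82081e+07) = 77.65 dB


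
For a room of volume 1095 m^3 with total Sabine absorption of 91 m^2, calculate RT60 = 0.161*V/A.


RT60 = 0.161 * 1095 / 91 = 1.9373 s


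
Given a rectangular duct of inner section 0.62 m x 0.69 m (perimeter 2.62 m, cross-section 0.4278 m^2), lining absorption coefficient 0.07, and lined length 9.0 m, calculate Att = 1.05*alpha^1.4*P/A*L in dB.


alpha^1.4 = 0.07^1.4 = 0.0241622
Attenuation rate = 1.05 * alpha^1.4 * P / A
= 1.05 * 0.0241622 * 2.62 / 0.4278 = 0.155377 dB/m
Total Att = 0.155377 * 9.0 = 1.3984 dB


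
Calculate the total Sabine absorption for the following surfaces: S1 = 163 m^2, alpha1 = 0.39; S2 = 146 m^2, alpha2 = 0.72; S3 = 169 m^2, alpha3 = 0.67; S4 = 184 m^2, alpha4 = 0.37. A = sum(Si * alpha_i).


163 * 0.39 = 63.57
146 * 0.72 = 105.12
169 * 0.67 = 113.23
184 * 0.37 = 68.08
A_total = 63.57 + 105.12 + 113.23 + 68.08 = 350 m^2


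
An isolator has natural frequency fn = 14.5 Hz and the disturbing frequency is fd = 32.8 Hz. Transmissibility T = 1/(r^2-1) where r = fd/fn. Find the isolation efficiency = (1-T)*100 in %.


r = 32.8 / 14.5 = 2.26207
r^2 - 1 = 2.26207^2 - 1 = 4.11696
T = 1/4.11696 = 0.242898
Efficiency = (1 - 0.242898)*100 = 75.71 %


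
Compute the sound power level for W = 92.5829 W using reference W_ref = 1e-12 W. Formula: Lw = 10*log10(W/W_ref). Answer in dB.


W / W_ref = 92.5829 / 1e-12 = 9.25829e+13
Lw = 10 * log10(9.25829e+13) = 139.67 dB


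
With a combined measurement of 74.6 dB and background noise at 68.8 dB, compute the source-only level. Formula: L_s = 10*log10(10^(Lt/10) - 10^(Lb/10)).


10^(74.6/10) = 2.88403e+07
10^(68.8/10) = 7.58578e+06
Difference = 2.88403e+07 - 7.58578e+06 = 2.12545e+07
L_source = 10*log10(2.12545e+07) = 73.275 dB


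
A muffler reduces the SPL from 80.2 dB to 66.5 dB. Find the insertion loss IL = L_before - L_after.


Insertion loss = SPL without muffler - SPL with muffler
IL = 80.2 - 66.5 = 13.7 dB


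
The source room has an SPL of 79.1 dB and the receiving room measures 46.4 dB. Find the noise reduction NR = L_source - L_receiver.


NR = L_source - L_receiver (difference between source and receiving room levels)
NR = 79.1 - 46.4 = 32.7 dB


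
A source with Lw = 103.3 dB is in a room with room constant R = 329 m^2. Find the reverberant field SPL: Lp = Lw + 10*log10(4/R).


4/R = 4/329 = 0.0121581
Lp = 103.3 + 10*log10(0.0121581) = 84.149 dB


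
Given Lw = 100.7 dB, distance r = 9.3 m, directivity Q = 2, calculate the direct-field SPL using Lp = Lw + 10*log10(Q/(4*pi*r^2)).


4*pi*r^2 = 4*pi*9.3^2 = 1086.87 m^2
Q / (4*pi*r^2) = 2 / 1086.87 = 0.00184015
Lp = 100.7 + 10*log10(0.00184015) = 73.349 dB


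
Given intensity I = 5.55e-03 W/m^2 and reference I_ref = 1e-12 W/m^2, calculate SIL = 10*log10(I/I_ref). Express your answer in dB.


I / I_ref = 5.55e-03 / 1e-12 = 5.55e+09
SIL = 10 * log10(5.55e+09) = 97.443 dB


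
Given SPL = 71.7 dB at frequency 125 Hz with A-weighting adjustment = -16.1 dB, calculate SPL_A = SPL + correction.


A-weighting table: 125 Hz -> -16.1 dB correction
SPL_A = SPL + correction = 71.7 + (-16.1) = 55.6 dBA


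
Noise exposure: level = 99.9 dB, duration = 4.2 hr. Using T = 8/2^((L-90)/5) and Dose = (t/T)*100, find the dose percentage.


T_allowed = 8 / 2^((99.9 - 90)/5) = 2.02792 hr
Dose = 4.2 / 2.02792 * 100 = 207.11 %


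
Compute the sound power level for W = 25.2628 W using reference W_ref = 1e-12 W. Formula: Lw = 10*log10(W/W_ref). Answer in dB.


W / W_ref = 25.2628 / 1e-12 = 2.52628e+13
Lw = 10 * log10(2.52628e+13) = 134.02 dB


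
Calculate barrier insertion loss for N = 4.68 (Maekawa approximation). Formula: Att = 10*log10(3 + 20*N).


3 + 20*N = 3 + 20*4.68 = 96.6
Att = 10*log10(96.6) = 19.85 dB


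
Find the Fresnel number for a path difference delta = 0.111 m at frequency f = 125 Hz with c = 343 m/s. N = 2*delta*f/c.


N = 2*delta*f/c = 2*delta/lambda, where lambda = c/f
lambda = 343 / 125 = 2.744 m
N = 2 * 0.111 / 2.744 = 0.080904


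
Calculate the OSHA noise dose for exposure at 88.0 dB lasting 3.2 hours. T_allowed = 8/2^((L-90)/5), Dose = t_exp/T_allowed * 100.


T_allowed = 8 / 2^((88.0 - 90)/5) = 10.5561 hr
Dose = 3.2 / 10.5561 * 100 = 30.314 %


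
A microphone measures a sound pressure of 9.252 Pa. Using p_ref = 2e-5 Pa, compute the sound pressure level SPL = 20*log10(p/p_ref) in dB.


p / p_ref = 9.252 / 2e-5 = 462600
SPL = 20 * log10(462600) = 113.3 dB


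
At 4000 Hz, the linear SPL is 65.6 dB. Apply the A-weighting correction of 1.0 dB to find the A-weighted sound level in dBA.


A-weighting table: 4000 Hz -> 1.0 dB correction
SPL_A = SPL + correction = 65.6 + (1.0) = 66.6 dBA


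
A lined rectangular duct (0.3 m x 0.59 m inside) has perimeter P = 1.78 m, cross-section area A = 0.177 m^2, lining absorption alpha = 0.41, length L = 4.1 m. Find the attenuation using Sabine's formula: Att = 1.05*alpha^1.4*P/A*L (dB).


alpha^1.4 = 0.41^1.4 = 0.28701
Attenuation rate = 1.05 * alpha^1.4 * P / A
= 1.05 * 0.28701 * 1.78 / 0.177 = 3.03063 dB/m
Total Att = 3.03063 * 4.1 = 12.426 dB


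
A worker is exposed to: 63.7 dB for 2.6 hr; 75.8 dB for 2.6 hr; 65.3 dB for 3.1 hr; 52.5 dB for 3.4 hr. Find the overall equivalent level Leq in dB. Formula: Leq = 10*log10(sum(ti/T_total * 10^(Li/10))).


T_total = 2.6 + 2.6 + 3.1 + 3.4 = 11.7 hr
(2.6/11.7) * 10^(63.7/10) = 520940
(2.6/11.7) * 10^(75.8/10) = 8.44865e+06
(3.1/11.7) * 10^(65.3/10) = 897792
(3.4/11.7) * 10^(52.5/10) = 51676.5
Sum = 520940 + 8.44865e+06 + 897792 + 51676.5 = 9.91906e+06
Leq = 10*log10(9.91906e+06) = 69.965 dB


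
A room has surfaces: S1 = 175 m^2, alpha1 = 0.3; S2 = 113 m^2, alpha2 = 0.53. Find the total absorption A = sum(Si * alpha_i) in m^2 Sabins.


175 * 0.3 = 52.5
113 * 0.53 = 59.89
A_total = 52.5 + 59.89 = 112.39 m^2


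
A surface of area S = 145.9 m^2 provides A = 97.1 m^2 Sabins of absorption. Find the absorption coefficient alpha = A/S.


Absorption coefficient = absorbed power / incident power
alpha = A / S = 97.1 / 145.9 = 0.66552


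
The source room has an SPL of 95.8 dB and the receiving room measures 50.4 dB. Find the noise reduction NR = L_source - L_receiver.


NR = L_source - L_receiver (difference between source and receiving room levels)
NR = 95.8 - 50.4 = 45.4 dB


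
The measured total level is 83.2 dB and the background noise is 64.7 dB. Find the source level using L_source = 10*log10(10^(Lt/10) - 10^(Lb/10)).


10^(83.2/10) = 2.0893e+08
10^(64.7/10) = 2.95121e+06
Difference = 2.0893e+08 - 2.95121e+06 = 2.05979e+08
L_source = 10*log10(2.05979e+08) = 83.138 dB


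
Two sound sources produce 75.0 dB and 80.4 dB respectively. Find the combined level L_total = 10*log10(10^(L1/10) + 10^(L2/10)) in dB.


10^(75.0/10) = 3.16228e+07
10^(80.4/10) = 1.09648e+08
Sum = 3.16228e+07 + 1.09648e+08 = 1.41271e+08
L_total = 10*log10(1.41271e+08) = 81.501 dB


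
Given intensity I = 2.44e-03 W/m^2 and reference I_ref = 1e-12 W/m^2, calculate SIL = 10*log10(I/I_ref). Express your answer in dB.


I / I_ref = 2.44e-03 / 1e-12 = 2.44e+09
SIL = 10 * log10(2.44e+09) = 93.874 dB


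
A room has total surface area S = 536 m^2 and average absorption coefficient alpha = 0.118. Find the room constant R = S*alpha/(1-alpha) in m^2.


R = 536 * 0.118 / (1 - 0.118) = 71.71 m^2


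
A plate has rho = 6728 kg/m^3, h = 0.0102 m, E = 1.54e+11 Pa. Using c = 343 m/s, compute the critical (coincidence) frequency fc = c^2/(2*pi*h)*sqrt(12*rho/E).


12*rho/E = 12*6728/1.54e+11 = 5.2426e-07
sqrt(12*rho/E) = sqrt(5.2426e-07) = 0.000724058
c^2/(2*pi*h) = 343^2/(2*pi*0.0102) = 1.83573e+06
fc = 1.83573e+06 * 0.000724058 = 1329.2 Hz


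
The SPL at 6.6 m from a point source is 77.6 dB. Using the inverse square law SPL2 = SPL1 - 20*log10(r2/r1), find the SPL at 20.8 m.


r2/r1 = 20.8/6.6 = 3.15152
Correction = 20*log10(3.15152) = 9.9704 dB
SPL2 = 77.6 - 9.9704 = 67.63 dB


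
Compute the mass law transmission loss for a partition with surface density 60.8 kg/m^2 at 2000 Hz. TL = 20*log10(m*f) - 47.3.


m * f = 60.8 * 2000 = 121600
20*log10(121600) = 101.699 dB
TL = 101.699 - 47.3 = 54.399 dB


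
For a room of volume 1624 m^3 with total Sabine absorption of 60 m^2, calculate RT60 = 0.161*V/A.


RT60 = 0.161 * 1624 / 60 = 4.3577 s


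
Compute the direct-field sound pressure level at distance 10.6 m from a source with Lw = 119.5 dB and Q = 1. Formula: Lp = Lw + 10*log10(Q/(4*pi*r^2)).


4*pi*r^2 = 4*pi*10.6^2 = 1411.96 m^2
Q / (4*pi*r^2) = 1 / 1411.96 = 0.000708235
Lp = 119.5 + 10*log10(0.000708235) = 88.002 dB


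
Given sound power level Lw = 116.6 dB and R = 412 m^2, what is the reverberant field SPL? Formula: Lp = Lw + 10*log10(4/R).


4/R = 4/412 = 0.00970874
Lp = 116.6 + 10*log10(0.00970874) = 96.472 dB


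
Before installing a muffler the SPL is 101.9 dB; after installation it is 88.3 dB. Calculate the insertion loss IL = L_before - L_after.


Insertion loss = SPL without muffler - SPL with muffler
IL = 101.9 - 88.3 = 13.6 dB


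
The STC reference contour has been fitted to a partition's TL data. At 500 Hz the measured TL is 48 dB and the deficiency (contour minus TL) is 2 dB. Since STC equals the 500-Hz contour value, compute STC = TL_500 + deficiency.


By ASTM E413, STC = value of the fitted reference contour at 500 Hz.
Contour value at 500 Hz = TL_500 + deficiency = 48 + 2 = 50
STC = 50


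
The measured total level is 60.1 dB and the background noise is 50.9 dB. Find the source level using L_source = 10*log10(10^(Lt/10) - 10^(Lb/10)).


10^(60.1/10) = 1.02329e+06
10^(50.9/10) = 123027
Difference = 1.02329e+06 - 123027 = 900263
L_source = 10*log10(900263) = 59.544 dB


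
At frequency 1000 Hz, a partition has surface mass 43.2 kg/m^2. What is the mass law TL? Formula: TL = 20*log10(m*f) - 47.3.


m * f = 43.2 * 1000 = 43200
20*log10(43200) = 92.7097 dB
TL = 92.7097 - 47.3 = 45.41 dB


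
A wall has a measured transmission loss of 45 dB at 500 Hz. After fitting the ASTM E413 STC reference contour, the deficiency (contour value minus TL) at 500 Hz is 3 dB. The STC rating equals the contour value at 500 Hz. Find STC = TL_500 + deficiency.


By ASTM E413, STC = value of the fitted reference contour at 500 Hz.
Contour value at 500 Hz = TL_500 + deficiency = 45 + 3 = 48
STC = 48


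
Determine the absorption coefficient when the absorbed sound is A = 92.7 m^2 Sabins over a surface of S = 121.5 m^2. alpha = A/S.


Absorption coefficient = absorbed power / incident power
alpha = A / S = 92.7 / 121.5 = 0.76296


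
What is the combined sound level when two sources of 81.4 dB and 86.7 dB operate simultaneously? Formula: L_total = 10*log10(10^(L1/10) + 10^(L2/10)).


10^(81.4/10) = 1.38038e+08
10^(86.7/10) = 4.67735e+08
Sum = 1.38038e+08 + 4.67735e+08 = 6.05773e+08
L_total = 10*log10(6.05773e+08) = 87.823 dB


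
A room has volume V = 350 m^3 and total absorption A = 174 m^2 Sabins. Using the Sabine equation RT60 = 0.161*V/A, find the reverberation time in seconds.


RT60 = 0.161 * 350 / 174 = 0.32385 s


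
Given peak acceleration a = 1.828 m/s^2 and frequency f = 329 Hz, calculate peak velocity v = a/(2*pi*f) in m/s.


omega = 2*pi*f = 2*pi*329 = 2067.17 rad/s
v = a / omega = 1.828 / 2067.17 = 0.0008843 m/s


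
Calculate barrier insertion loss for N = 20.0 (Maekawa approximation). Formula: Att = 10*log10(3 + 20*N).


3 + 20*N = 3 + 20*20.0 = 403
Att = 10*log10(403) = 26.053 dB


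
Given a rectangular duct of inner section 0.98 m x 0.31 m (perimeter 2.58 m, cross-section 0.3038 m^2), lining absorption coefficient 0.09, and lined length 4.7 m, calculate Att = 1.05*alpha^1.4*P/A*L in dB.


alpha^1.4 = 0.09^1.4 = 0.034351
Attenuation rate = 1.05 * alpha^1.4 * P / A
= 1.05 * 0.034351 * 2.58 / 0.3038 = 0.30631 dB/m
Total Att = 0.30631 * 4.7 = 1.4397 dB


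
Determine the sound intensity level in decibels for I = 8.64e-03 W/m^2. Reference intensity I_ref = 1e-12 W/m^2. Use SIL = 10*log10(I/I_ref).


I / I_ref = 8.64e-03 / 1e-12 = 8.64e+09
SIL = 10 * log10(8.64e+09) = 99.365 dB


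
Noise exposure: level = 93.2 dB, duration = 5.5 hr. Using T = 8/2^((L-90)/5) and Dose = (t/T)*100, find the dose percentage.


T_allowed = 8 / 2^((93.2 - 90)/5) = 5.1337 hr
Dose = 5.5 / 5.1337 * 100 = 107.14 %


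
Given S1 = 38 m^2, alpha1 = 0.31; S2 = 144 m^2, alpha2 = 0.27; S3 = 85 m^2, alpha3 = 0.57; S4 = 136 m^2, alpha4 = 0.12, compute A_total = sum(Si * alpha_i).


38 * 0.31 = 11.78
144 * 0.27 = 38.88
85 * 0.57 = 48.45
136 * 0.12 = 16.32
A_total = 11.78 + 38.88 + 48.45 + 16.32 = 115.43 m^2


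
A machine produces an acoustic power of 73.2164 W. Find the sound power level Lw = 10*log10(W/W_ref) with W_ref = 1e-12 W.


W / W_ref = 73.2164 / 1e-12 = 7.32164e+13
Lw = 10 * log10(7.32164e+13) = 138.65 dB


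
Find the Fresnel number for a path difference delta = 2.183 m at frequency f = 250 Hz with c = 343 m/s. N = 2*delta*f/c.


N = 2*delta*f/c = 2*delta/lambda, where lambda = c/f
lambda = 343 / 250 = 1.372 m
N = 2 * 2.183 / 1.372 = 3.1822


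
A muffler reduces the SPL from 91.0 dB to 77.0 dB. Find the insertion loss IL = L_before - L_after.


Insertion loss = SPL without muffler - SPL with muffler
IL = 91.0 - 77.0 = 14 dB


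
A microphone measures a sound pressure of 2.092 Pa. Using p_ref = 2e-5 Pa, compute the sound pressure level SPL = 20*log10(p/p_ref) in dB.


p / p_ref = 2.092 / 2e-5 = 104600
SPL = 20 * log10(104600) = 100.39 dB


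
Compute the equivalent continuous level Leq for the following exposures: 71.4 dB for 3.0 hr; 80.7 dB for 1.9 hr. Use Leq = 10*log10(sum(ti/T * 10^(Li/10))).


T_total = 3.0 + 1.9 = 4.9 hr
(3.0/4.9) * 10^(71.4/10) = 8.45133e+06
(1.9/4.9) * 10^(80.7/10) = 4.55573e+07
Sum = 8.45133e+06 + 4.55573e+07 = 5.40086e+07
Leq = 10*log10(5.40086e+07) = 77.325 dB


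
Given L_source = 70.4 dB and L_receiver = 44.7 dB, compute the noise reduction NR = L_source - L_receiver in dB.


NR = L_source - L_receiver (difference between source and receiving room levels)
NR = 70.4 - 44.7 = 25.7 dB


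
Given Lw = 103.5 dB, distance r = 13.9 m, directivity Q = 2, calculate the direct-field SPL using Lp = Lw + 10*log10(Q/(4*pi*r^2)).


4*pi*r^2 = 4*pi*13.9^2 = 2427.95 m^2
Q / (4*pi*r^2) = 2 / 2427.95 = 0.00082374
Lp = 103.5 + 10*log10(0.00082374) = 72.658 dB


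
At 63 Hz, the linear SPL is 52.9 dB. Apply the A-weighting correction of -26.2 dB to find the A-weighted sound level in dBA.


A-weighting table: 63 Hz -> -26.2 dB correction
SPL_A = SPL + correction = 52.9 + (-26.2) = 26.7 dBA


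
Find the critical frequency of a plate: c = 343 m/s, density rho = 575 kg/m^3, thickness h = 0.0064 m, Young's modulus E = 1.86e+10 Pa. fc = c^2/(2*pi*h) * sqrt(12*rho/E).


12*rho/E = 12*575/1.86e+10 = 3.70968e-07
sqrt(12*rho/E) = sqrt(3.70968e-07) = 0.000609071
c^2/(2*pi*h) = 343^2/(2*pi*0.0064) = 2.92569e+06
fc = 2.92569e+06 * 0.000609071 = 1782 Hz


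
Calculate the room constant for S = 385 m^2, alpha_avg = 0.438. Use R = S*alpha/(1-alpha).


R = 385 * 0.438 / (1 - 0.438) = 300.05 m^2


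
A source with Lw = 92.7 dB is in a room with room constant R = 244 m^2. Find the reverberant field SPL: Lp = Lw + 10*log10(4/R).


4/R = 4/244 = 0.0163934
Lp = 92.7 + 10*log10(0.0163934) = 74.847 dB


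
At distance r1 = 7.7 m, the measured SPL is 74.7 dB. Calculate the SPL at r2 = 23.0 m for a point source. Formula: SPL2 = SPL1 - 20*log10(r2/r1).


r2/r1 = 23.0/7.7 = 2.98701
Correction = 20*log10(2.98701) = 9.50473 dB
SPL2 = 74.7 - 9.50473 = 65.195 dB


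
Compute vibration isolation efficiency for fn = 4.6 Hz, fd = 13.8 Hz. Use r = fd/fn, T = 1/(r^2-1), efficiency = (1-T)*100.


r = 13.8 / 4.6 = 3
r^2 - 1 = 3^2 - 1 = 8
T = 1/8 = 0.125
Efficiency = (1 - 0.125)*100 = 87.5 %


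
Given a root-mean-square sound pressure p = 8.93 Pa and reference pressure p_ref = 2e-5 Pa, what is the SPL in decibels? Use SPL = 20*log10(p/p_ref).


p / p_ref = 8.93 / 2e-5 = 446500
SPL = 20 * log10(446500) = 113 dB
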